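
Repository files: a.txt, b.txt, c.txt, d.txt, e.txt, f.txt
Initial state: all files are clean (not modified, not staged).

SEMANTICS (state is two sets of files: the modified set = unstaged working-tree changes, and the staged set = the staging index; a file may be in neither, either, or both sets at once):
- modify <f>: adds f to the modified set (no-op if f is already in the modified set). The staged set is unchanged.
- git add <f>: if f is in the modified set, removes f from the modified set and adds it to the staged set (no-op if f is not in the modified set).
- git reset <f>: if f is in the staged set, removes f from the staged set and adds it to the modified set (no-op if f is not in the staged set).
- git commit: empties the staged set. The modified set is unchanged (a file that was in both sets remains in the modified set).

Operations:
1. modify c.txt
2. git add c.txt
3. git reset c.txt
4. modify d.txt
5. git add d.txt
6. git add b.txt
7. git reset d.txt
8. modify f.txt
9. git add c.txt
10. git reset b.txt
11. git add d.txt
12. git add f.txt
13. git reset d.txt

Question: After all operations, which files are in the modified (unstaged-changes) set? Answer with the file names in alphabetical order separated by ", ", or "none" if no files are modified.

Answer: d.txt

Derivation:
After op 1 (modify c.txt): modified={c.txt} staged={none}
After op 2 (git add c.txt): modified={none} staged={c.txt}
After op 3 (git reset c.txt): modified={c.txt} staged={none}
After op 4 (modify d.txt): modified={c.txt, d.txt} staged={none}
After op 5 (git add d.txt): modified={c.txt} staged={d.txt}
After op 6 (git add b.txt): modified={c.txt} staged={d.txt}
After op 7 (git reset d.txt): modified={c.txt, d.txt} staged={none}
After op 8 (modify f.txt): modified={c.txt, d.txt, f.txt} staged={none}
After op 9 (git add c.txt): modified={d.txt, f.txt} staged={c.txt}
After op 10 (git reset b.txt): modified={d.txt, f.txt} staged={c.txt}
After op 11 (git add d.txt): modified={f.txt} staged={c.txt, d.txt}
After op 12 (git add f.txt): modified={none} staged={c.txt, d.txt, f.txt}
After op 13 (git reset d.txt): modified={d.txt} staged={c.txt, f.txt}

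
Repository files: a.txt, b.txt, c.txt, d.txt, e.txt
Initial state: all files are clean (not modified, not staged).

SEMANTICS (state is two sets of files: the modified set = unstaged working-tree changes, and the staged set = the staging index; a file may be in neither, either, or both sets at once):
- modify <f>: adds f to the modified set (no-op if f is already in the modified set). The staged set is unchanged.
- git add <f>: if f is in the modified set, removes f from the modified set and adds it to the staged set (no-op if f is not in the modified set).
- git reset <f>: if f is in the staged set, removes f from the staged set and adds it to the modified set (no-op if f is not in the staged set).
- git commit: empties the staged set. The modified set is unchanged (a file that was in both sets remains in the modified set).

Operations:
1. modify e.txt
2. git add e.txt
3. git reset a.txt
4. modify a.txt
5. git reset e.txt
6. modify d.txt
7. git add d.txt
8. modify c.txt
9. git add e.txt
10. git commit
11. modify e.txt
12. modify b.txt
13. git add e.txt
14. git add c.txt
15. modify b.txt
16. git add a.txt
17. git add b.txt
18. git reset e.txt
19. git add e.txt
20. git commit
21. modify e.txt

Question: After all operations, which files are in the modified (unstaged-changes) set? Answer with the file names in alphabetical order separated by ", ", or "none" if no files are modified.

After op 1 (modify e.txt): modified={e.txt} staged={none}
After op 2 (git add e.txt): modified={none} staged={e.txt}
After op 3 (git reset a.txt): modified={none} staged={e.txt}
After op 4 (modify a.txt): modified={a.txt} staged={e.txt}
After op 5 (git reset e.txt): modified={a.txt, e.txt} staged={none}
After op 6 (modify d.txt): modified={a.txt, d.txt, e.txt} staged={none}
After op 7 (git add d.txt): modified={a.txt, e.txt} staged={d.txt}
After op 8 (modify c.txt): modified={a.txt, c.txt, e.txt} staged={d.txt}
After op 9 (git add e.txt): modified={a.txt, c.txt} staged={d.txt, e.txt}
After op 10 (git commit): modified={a.txt, c.txt} staged={none}
After op 11 (modify e.txt): modified={a.txt, c.txt, e.txt} staged={none}
After op 12 (modify b.txt): modified={a.txt, b.txt, c.txt, e.txt} staged={none}
After op 13 (git add e.txt): modified={a.txt, b.txt, c.txt} staged={e.txt}
After op 14 (git add c.txt): modified={a.txt, b.txt} staged={c.txt, e.txt}
After op 15 (modify b.txt): modified={a.txt, b.txt} staged={c.txt, e.txt}
After op 16 (git add a.txt): modified={b.txt} staged={a.txt, c.txt, e.txt}
After op 17 (git add b.txt): modified={none} staged={a.txt, b.txt, c.txt, e.txt}
After op 18 (git reset e.txt): modified={e.txt} staged={a.txt, b.txt, c.txt}
After op 19 (git add e.txt): modified={none} staged={a.txt, b.txt, c.txt, e.txt}
After op 20 (git commit): modified={none} staged={none}
After op 21 (modify e.txt): modified={e.txt} staged={none}

Answer: e.txt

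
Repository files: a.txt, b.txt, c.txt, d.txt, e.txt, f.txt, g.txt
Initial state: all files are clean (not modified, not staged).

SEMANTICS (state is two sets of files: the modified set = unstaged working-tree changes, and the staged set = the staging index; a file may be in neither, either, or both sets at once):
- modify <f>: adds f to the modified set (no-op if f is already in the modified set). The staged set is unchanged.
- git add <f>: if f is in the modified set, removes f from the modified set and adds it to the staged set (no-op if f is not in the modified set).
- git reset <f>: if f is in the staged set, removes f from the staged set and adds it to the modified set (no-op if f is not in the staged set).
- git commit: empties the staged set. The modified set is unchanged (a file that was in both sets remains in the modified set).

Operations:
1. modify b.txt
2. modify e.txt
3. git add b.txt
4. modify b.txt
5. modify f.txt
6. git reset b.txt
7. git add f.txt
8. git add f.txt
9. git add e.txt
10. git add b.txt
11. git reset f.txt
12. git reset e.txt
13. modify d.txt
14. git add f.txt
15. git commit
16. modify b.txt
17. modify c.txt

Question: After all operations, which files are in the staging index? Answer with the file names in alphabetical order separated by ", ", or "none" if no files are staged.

Answer: none

Derivation:
After op 1 (modify b.txt): modified={b.txt} staged={none}
After op 2 (modify e.txt): modified={b.txt, e.txt} staged={none}
After op 3 (git add b.txt): modified={e.txt} staged={b.txt}
After op 4 (modify b.txt): modified={b.txt, e.txt} staged={b.txt}
After op 5 (modify f.txt): modified={b.txt, e.txt, f.txt} staged={b.txt}
After op 6 (git reset b.txt): modified={b.txt, e.txt, f.txt} staged={none}
After op 7 (git add f.txt): modified={b.txt, e.txt} staged={f.txt}
After op 8 (git add f.txt): modified={b.txt, e.txt} staged={f.txt}
After op 9 (git add e.txt): modified={b.txt} staged={e.txt, f.txt}
After op 10 (git add b.txt): modified={none} staged={b.txt, e.txt, f.txt}
After op 11 (git reset f.txt): modified={f.txt} staged={b.txt, e.txt}
After op 12 (git reset e.txt): modified={e.txt, f.txt} staged={b.txt}
After op 13 (modify d.txt): modified={d.txt, e.txt, f.txt} staged={b.txt}
After op 14 (git add f.txt): modified={d.txt, e.txt} staged={b.txt, f.txt}
After op 15 (git commit): modified={d.txt, e.txt} staged={none}
After op 16 (modify b.txt): modified={b.txt, d.txt, e.txt} staged={none}
After op 17 (modify c.txt): modified={b.txt, c.txt, d.txt, e.txt} staged={none}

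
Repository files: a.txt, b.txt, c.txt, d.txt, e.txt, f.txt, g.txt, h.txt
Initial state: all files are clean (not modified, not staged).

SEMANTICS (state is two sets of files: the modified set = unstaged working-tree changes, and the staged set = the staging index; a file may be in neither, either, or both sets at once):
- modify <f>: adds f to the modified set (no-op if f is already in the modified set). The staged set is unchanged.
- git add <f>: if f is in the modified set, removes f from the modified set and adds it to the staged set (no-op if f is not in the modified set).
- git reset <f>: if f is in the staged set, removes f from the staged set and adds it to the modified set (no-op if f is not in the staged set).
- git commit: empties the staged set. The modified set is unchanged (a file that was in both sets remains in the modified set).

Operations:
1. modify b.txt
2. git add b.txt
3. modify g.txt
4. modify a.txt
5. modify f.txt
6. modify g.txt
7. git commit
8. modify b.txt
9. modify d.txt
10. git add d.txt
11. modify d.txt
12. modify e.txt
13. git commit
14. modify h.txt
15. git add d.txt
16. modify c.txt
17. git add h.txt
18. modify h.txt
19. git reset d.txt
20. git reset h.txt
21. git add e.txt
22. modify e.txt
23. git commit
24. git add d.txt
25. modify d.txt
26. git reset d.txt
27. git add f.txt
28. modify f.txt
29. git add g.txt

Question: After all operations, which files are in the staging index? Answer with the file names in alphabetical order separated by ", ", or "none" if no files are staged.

Answer: f.txt, g.txt

Derivation:
After op 1 (modify b.txt): modified={b.txt} staged={none}
After op 2 (git add b.txt): modified={none} staged={b.txt}
After op 3 (modify g.txt): modified={g.txt} staged={b.txt}
After op 4 (modify a.txt): modified={a.txt, g.txt} staged={b.txt}
After op 5 (modify f.txt): modified={a.txt, f.txt, g.txt} staged={b.txt}
After op 6 (modify g.txt): modified={a.txt, f.txt, g.txt} staged={b.txt}
After op 7 (git commit): modified={a.txt, f.txt, g.txt} staged={none}
After op 8 (modify b.txt): modified={a.txt, b.txt, f.txt, g.txt} staged={none}
After op 9 (modify d.txt): modified={a.txt, b.txt, d.txt, f.txt, g.txt} staged={none}
After op 10 (git add d.txt): modified={a.txt, b.txt, f.txt, g.txt} staged={d.txt}
After op 11 (modify d.txt): modified={a.txt, b.txt, d.txt, f.txt, g.txt} staged={d.txt}
After op 12 (modify e.txt): modified={a.txt, b.txt, d.txt, e.txt, f.txt, g.txt} staged={d.txt}
After op 13 (git commit): modified={a.txt, b.txt, d.txt, e.txt, f.txt, g.txt} staged={none}
After op 14 (modify h.txt): modified={a.txt, b.txt, d.txt, e.txt, f.txt, g.txt, h.txt} staged={none}
After op 15 (git add d.txt): modified={a.txt, b.txt, e.txt, f.txt, g.txt, h.txt} staged={d.txt}
After op 16 (modify c.txt): modified={a.txt, b.txt, c.txt, e.txt, f.txt, g.txt, h.txt} staged={d.txt}
After op 17 (git add h.txt): modified={a.txt, b.txt, c.txt, e.txt, f.txt, g.txt} staged={d.txt, h.txt}
After op 18 (modify h.txt): modified={a.txt, b.txt, c.txt, e.txt, f.txt, g.txt, h.txt} staged={d.txt, h.txt}
After op 19 (git reset d.txt): modified={a.txt, b.txt, c.txt, d.txt, e.txt, f.txt, g.txt, h.txt} staged={h.txt}
After op 20 (git reset h.txt): modified={a.txt, b.txt, c.txt, d.txt, e.txt, f.txt, g.txt, h.txt} staged={none}
After op 21 (git add e.txt): modified={a.txt, b.txt, c.txt, d.txt, f.txt, g.txt, h.txt} staged={e.txt}
After op 22 (modify e.txt): modified={a.txt, b.txt, c.txt, d.txt, e.txt, f.txt, g.txt, h.txt} staged={e.txt}
After op 23 (git commit): modified={a.txt, b.txt, c.txt, d.txt, e.txt, f.txt, g.txt, h.txt} staged={none}
After op 24 (git add d.txt): modified={a.txt, b.txt, c.txt, e.txt, f.txt, g.txt, h.txt} staged={d.txt}
After op 25 (modify d.txt): modified={a.txt, b.txt, c.txt, d.txt, e.txt, f.txt, g.txt, h.txt} staged={d.txt}
After op 26 (git reset d.txt): modified={a.txt, b.txt, c.txt, d.txt, e.txt, f.txt, g.txt, h.txt} staged={none}
After op 27 (git add f.txt): modified={a.txt, b.txt, c.txt, d.txt, e.txt, g.txt, h.txt} staged={f.txt}
After op 28 (modify f.txt): modified={a.txt, b.txt, c.txt, d.txt, e.txt, f.txt, g.txt, h.txt} staged={f.txt}
After op 29 (git add g.txt): modified={a.txt, b.txt, c.txt, d.txt, e.txt, f.txt, h.txt} staged={f.txt, g.txt}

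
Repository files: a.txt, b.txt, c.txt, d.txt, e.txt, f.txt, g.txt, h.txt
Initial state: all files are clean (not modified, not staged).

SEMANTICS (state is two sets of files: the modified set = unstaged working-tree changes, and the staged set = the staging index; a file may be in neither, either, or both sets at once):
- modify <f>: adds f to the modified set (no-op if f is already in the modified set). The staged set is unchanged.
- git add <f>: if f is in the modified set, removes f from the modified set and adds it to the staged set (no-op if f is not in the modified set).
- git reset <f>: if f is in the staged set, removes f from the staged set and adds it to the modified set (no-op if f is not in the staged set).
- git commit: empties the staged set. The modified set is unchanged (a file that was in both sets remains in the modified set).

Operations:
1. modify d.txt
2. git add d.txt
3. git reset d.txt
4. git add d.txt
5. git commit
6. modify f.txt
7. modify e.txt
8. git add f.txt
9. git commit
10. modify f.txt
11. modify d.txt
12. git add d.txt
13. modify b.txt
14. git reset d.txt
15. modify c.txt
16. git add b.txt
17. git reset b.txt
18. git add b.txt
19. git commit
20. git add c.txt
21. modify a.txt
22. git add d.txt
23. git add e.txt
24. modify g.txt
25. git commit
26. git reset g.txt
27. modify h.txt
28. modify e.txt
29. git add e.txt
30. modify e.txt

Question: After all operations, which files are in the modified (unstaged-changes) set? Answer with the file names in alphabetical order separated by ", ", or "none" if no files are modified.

Answer: a.txt, e.txt, f.txt, g.txt, h.txt

Derivation:
After op 1 (modify d.txt): modified={d.txt} staged={none}
After op 2 (git add d.txt): modified={none} staged={d.txt}
After op 3 (git reset d.txt): modified={d.txt} staged={none}
After op 4 (git add d.txt): modified={none} staged={d.txt}
After op 5 (git commit): modified={none} staged={none}
After op 6 (modify f.txt): modified={f.txt} staged={none}
After op 7 (modify e.txt): modified={e.txt, f.txt} staged={none}
After op 8 (git add f.txt): modified={e.txt} staged={f.txt}
After op 9 (git commit): modified={e.txt} staged={none}
After op 10 (modify f.txt): modified={e.txt, f.txt} staged={none}
After op 11 (modify d.txt): modified={d.txt, e.txt, f.txt} staged={none}
After op 12 (git add d.txt): modified={e.txt, f.txt} staged={d.txt}
After op 13 (modify b.txt): modified={b.txt, e.txt, f.txt} staged={d.txt}
After op 14 (git reset d.txt): modified={b.txt, d.txt, e.txt, f.txt} staged={none}
After op 15 (modify c.txt): modified={b.txt, c.txt, d.txt, e.txt, f.txt} staged={none}
After op 16 (git add b.txt): modified={c.txt, d.txt, e.txt, f.txt} staged={b.txt}
After op 17 (git reset b.txt): modified={b.txt, c.txt, d.txt, e.txt, f.txt} staged={none}
After op 18 (git add b.txt): modified={c.txt, d.txt, e.txt, f.txt} staged={b.txt}
After op 19 (git commit): modified={c.txt, d.txt, e.txt, f.txt} staged={none}
After op 20 (git add c.txt): modified={d.txt, e.txt, f.txt} staged={c.txt}
After op 21 (modify a.txt): modified={a.txt, d.txt, e.txt, f.txt} staged={c.txt}
After op 22 (git add d.txt): modified={a.txt, e.txt, f.txt} staged={c.txt, d.txt}
After op 23 (git add e.txt): modified={a.txt, f.txt} staged={c.txt, d.txt, e.txt}
After op 24 (modify g.txt): modified={a.txt, f.txt, g.txt} staged={c.txt, d.txt, e.txt}
After op 25 (git commit): modified={a.txt, f.txt, g.txt} staged={none}
After op 26 (git reset g.txt): modified={a.txt, f.txt, g.txt} staged={none}
After op 27 (modify h.txt): modified={a.txt, f.txt, g.txt, h.txt} staged={none}
After op 28 (modify e.txt): modified={a.txt, e.txt, f.txt, g.txt, h.txt} staged={none}
After op 29 (git add e.txt): modified={a.txt, f.txt, g.txt, h.txt} staged={e.txt}
After op 30 (modify e.txt): modified={a.txt, e.txt, f.txt, g.txt, h.txt} staged={e.txt}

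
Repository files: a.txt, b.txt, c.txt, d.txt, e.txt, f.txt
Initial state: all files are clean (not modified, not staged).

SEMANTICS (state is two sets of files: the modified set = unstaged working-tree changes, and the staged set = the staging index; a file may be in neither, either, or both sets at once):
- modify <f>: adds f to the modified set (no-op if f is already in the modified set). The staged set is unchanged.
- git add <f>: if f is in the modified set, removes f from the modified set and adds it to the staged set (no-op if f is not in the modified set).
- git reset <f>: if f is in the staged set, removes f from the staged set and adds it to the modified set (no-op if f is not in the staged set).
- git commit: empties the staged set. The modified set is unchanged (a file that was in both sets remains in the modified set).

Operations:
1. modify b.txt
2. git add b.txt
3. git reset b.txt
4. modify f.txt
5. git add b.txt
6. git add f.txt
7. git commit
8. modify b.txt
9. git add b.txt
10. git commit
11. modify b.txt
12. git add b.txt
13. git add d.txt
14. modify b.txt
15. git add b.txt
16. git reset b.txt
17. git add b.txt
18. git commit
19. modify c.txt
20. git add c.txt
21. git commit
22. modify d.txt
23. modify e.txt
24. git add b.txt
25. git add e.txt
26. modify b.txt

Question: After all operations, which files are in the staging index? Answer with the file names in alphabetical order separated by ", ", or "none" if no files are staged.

Answer: e.txt

Derivation:
After op 1 (modify b.txt): modified={b.txt} staged={none}
After op 2 (git add b.txt): modified={none} staged={b.txt}
After op 3 (git reset b.txt): modified={b.txt} staged={none}
After op 4 (modify f.txt): modified={b.txt, f.txt} staged={none}
After op 5 (git add b.txt): modified={f.txt} staged={b.txt}
After op 6 (git add f.txt): modified={none} staged={b.txt, f.txt}
After op 7 (git commit): modified={none} staged={none}
After op 8 (modify b.txt): modified={b.txt} staged={none}
After op 9 (git add b.txt): modified={none} staged={b.txt}
After op 10 (git commit): modified={none} staged={none}
After op 11 (modify b.txt): modified={b.txt} staged={none}
After op 12 (git add b.txt): modified={none} staged={b.txt}
After op 13 (git add d.txt): modified={none} staged={b.txt}
After op 14 (modify b.txt): modified={b.txt} staged={b.txt}
After op 15 (git add b.txt): modified={none} staged={b.txt}
After op 16 (git reset b.txt): modified={b.txt} staged={none}
After op 17 (git add b.txt): modified={none} staged={b.txt}
After op 18 (git commit): modified={none} staged={none}
After op 19 (modify c.txt): modified={c.txt} staged={none}
After op 20 (git add c.txt): modified={none} staged={c.txt}
After op 21 (git commit): modified={none} staged={none}
After op 22 (modify d.txt): modified={d.txt} staged={none}
After op 23 (modify e.txt): modified={d.txt, e.txt} staged={none}
After op 24 (git add b.txt): modified={d.txt, e.txt} staged={none}
After op 25 (git add e.txt): modified={d.txt} staged={e.txt}
After op 26 (modify b.txt): modified={b.txt, d.txt} staged={e.txt}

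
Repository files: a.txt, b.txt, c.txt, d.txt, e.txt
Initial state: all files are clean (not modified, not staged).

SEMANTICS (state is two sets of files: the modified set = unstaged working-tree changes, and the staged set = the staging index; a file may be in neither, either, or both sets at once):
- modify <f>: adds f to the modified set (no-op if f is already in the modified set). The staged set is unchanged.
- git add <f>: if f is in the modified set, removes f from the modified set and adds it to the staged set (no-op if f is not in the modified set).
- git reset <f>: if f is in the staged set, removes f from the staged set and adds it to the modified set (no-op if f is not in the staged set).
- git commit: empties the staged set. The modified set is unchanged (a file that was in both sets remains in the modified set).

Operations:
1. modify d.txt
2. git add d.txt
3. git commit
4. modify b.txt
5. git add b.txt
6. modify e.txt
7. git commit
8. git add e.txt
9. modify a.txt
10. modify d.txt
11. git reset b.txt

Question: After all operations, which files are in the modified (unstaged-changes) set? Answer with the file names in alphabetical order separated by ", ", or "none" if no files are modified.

After op 1 (modify d.txt): modified={d.txt} staged={none}
After op 2 (git add d.txt): modified={none} staged={d.txt}
After op 3 (git commit): modified={none} staged={none}
After op 4 (modify b.txt): modified={b.txt} staged={none}
After op 5 (git add b.txt): modified={none} staged={b.txt}
After op 6 (modify e.txt): modified={e.txt} staged={b.txt}
After op 7 (git commit): modified={e.txt} staged={none}
After op 8 (git add e.txt): modified={none} staged={e.txt}
After op 9 (modify a.txt): modified={a.txt} staged={e.txt}
After op 10 (modify d.txt): modified={a.txt, d.txt} staged={e.txt}
After op 11 (git reset b.txt): modified={a.txt, d.txt} staged={e.txt}

Answer: a.txt, d.txt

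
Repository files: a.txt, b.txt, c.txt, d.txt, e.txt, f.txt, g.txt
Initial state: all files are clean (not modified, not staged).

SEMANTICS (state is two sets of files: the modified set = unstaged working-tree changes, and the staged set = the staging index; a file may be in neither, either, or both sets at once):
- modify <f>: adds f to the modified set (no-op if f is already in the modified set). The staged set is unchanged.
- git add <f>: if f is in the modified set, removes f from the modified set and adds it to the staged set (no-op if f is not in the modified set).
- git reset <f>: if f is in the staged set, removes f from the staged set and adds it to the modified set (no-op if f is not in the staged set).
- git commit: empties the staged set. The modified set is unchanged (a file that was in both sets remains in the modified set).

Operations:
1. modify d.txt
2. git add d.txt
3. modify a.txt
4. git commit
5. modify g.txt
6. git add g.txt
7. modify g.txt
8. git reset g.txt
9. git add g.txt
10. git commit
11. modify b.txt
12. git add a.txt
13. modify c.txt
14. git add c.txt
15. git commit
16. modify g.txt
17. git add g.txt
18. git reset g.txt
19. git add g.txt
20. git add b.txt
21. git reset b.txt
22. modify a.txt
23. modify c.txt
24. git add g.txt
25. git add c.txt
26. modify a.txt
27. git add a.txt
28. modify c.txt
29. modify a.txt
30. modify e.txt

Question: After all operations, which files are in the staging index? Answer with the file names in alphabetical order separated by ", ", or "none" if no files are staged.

After op 1 (modify d.txt): modified={d.txt} staged={none}
After op 2 (git add d.txt): modified={none} staged={d.txt}
After op 3 (modify a.txt): modified={a.txt} staged={d.txt}
After op 4 (git commit): modified={a.txt} staged={none}
After op 5 (modify g.txt): modified={a.txt, g.txt} staged={none}
After op 6 (git add g.txt): modified={a.txt} staged={g.txt}
After op 7 (modify g.txt): modified={a.txt, g.txt} staged={g.txt}
After op 8 (git reset g.txt): modified={a.txt, g.txt} staged={none}
After op 9 (git add g.txt): modified={a.txt} staged={g.txt}
After op 10 (git commit): modified={a.txt} staged={none}
After op 11 (modify b.txt): modified={a.txt, b.txt} staged={none}
After op 12 (git add a.txt): modified={b.txt} staged={a.txt}
After op 13 (modify c.txt): modified={b.txt, c.txt} staged={a.txt}
After op 14 (git add c.txt): modified={b.txt} staged={a.txt, c.txt}
After op 15 (git commit): modified={b.txt} staged={none}
After op 16 (modify g.txt): modified={b.txt, g.txt} staged={none}
After op 17 (git add g.txt): modified={b.txt} staged={g.txt}
After op 18 (git reset g.txt): modified={b.txt, g.txt} staged={none}
After op 19 (git add g.txt): modified={b.txt} staged={g.txt}
After op 20 (git add b.txt): modified={none} staged={b.txt, g.txt}
After op 21 (git reset b.txt): modified={b.txt} staged={g.txt}
After op 22 (modify a.txt): modified={a.txt, b.txt} staged={g.txt}
After op 23 (modify c.txt): modified={a.txt, b.txt, c.txt} staged={g.txt}
After op 24 (git add g.txt): modified={a.txt, b.txt, c.txt} staged={g.txt}
After op 25 (git add c.txt): modified={a.txt, b.txt} staged={c.txt, g.txt}
After op 26 (modify a.txt): modified={a.txt, b.txt} staged={c.txt, g.txt}
After op 27 (git add a.txt): modified={b.txt} staged={a.txt, c.txt, g.txt}
After op 28 (modify c.txt): modified={b.txt, c.txt} staged={a.txt, c.txt, g.txt}
After op 29 (modify a.txt): modified={a.txt, b.txt, c.txt} staged={a.txt, c.txt, g.txt}
After op 30 (modify e.txt): modified={a.txt, b.txt, c.txt, e.txt} staged={a.txt, c.txt, g.txt}

Answer: a.txt, c.txt, g.txt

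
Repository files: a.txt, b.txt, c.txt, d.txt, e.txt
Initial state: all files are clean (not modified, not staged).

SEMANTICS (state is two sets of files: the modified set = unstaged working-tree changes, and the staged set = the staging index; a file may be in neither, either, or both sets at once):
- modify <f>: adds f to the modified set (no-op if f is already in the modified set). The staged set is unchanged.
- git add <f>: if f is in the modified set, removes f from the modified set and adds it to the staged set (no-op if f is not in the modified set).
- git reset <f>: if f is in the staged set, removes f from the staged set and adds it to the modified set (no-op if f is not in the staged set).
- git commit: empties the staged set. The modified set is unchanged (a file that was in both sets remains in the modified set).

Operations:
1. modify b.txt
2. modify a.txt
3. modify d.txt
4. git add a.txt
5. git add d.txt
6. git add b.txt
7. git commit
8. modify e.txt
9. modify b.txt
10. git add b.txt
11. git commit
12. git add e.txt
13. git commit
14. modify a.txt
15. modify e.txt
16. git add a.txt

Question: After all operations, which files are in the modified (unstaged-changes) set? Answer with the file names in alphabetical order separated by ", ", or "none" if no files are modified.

Answer: e.txt

Derivation:
After op 1 (modify b.txt): modified={b.txt} staged={none}
After op 2 (modify a.txt): modified={a.txt, b.txt} staged={none}
After op 3 (modify d.txt): modified={a.txt, b.txt, d.txt} staged={none}
After op 4 (git add a.txt): modified={b.txt, d.txt} staged={a.txt}
After op 5 (git add d.txt): modified={b.txt} staged={a.txt, d.txt}
After op 6 (git add b.txt): modified={none} staged={a.txt, b.txt, d.txt}
After op 7 (git commit): modified={none} staged={none}
After op 8 (modify e.txt): modified={e.txt} staged={none}
After op 9 (modify b.txt): modified={b.txt, e.txt} staged={none}
After op 10 (git add b.txt): modified={e.txt} staged={b.txt}
After op 11 (git commit): modified={e.txt} staged={none}
After op 12 (git add e.txt): modified={none} staged={e.txt}
After op 13 (git commit): modified={none} staged={none}
After op 14 (modify a.txt): modified={a.txt} staged={none}
After op 15 (modify e.txt): modified={a.txt, e.txt} staged={none}
After op 16 (git add a.txt): modified={e.txt} staged={a.txt}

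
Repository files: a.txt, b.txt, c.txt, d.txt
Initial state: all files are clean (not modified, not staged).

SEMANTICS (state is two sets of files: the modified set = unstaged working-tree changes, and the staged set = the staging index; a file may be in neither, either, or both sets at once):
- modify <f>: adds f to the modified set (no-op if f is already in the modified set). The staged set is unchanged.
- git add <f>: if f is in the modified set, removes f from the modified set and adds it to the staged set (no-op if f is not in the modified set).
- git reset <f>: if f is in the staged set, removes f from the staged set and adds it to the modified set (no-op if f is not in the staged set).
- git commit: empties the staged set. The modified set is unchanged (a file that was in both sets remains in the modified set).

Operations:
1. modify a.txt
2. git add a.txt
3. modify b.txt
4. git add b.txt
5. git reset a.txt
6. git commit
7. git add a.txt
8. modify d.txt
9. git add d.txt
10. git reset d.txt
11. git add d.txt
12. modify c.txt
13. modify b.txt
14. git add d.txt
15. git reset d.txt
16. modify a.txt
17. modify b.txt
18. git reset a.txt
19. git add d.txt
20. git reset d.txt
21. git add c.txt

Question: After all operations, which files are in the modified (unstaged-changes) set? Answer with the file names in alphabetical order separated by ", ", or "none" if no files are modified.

After op 1 (modify a.txt): modified={a.txt} staged={none}
After op 2 (git add a.txt): modified={none} staged={a.txt}
After op 3 (modify b.txt): modified={b.txt} staged={a.txt}
After op 4 (git add b.txt): modified={none} staged={a.txt, b.txt}
After op 5 (git reset a.txt): modified={a.txt} staged={b.txt}
After op 6 (git commit): modified={a.txt} staged={none}
After op 7 (git add a.txt): modified={none} staged={a.txt}
After op 8 (modify d.txt): modified={d.txt} staged={a.txt}
After op 9 (git add d.txt): modified={none} staged={a.txt, d.txt}
After op 10 (git reset d.txt): modified={d.txt} staged={a.txt}
After op 11 (git add d.txt): modified={none} staged={a.txt, d.txt}
After op 12 (modify c.txt): modified={c.txt} staged={a.txt, d.txt}
After op 13 (modify b.txt): modified={b.txt, c.txt} staged={a.txt, d.txt}
After op 14 (git add d.txt): modified={b.txt, c.txt} staged={a.txt, d.txt}
After op 15 (git reset d.txt): modified={b.txt, c.txt, d.txt} staged={a.txt}
After op 16 (modify a.txt): modified={a.txt, b.txt, c.txt, d.txt} staged={a.txt}
After op 17 (modify b.txt): modified={a.txt, b.txt, c.txt, d.txt} staged={a.txt}
After op 18 (git reset a.txt): modified={a.txt, b.txt, c.txt, d.txt} staged={none}
After op 19 (git add d.txt): modified={a.txt, b.txt, c.txt} staged={d.txt}
After op 20 (git reset d.txt): modified={a.txt, b.txt, c.txt, d.txt} staged={none}
After op 21 (git add c.txt): modified={a.txt, b.txt, d.txt} staged={c.txt}

Answer: a.txt, b.txt, d.txt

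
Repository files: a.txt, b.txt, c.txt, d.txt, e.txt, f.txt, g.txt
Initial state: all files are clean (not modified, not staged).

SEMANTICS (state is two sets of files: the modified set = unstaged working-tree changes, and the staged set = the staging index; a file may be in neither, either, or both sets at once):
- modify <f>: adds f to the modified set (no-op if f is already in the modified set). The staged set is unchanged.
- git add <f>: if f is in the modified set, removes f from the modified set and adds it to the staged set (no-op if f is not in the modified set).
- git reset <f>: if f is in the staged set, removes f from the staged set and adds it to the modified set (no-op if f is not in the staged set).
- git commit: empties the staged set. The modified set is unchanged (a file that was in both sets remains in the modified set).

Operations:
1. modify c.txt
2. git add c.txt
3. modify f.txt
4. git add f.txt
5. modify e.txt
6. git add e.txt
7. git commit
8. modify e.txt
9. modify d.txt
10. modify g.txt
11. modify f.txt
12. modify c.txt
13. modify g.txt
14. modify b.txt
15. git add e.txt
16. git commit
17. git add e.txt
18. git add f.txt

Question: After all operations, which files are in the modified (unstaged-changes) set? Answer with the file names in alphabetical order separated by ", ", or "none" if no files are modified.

Answer: b.txt, c.txt, d.txt, g.txt

Derivation:
After op 1 (modify c.txt): modified={c.txt} staged={none}
After op 2 (git add c.txt): modified={none} staged={c.txt}
After op 3 (modify f.txt): modified={f.txt} staged={c.txt}
After op 4 (git add f.txt): modified={none} staged={c.txt, f.txt}
After op 5 (modify e.txt): modified={e.txt} staged={c.txt, f.txt}
After op 6 (git add e.txt): modified={none} staged={c.txt, e.txt, f.txt}
After op 7 (git commit): modified={none} staged={none}
After op 8 (modify e.txt): modified={e.txt} staged={none}
After op 9 (modify d.txt): modified={d.txt, e.txt} staged={none}
After op 10 (modify g.txt): modified={d.txt, e.txt, g.txt} staged={none}
After op 11 (modify f.txt): modified={d.txt, e.txt, f.txt, g.txt} staged={none}
After op 12 (modify c.txt): modified={c.txt, d.txt, e.txt, f.txt, g.txt} staged={none}
After op 13 (modify g.txt): modified={c.txt, d.txt, e.txt, f.txt, g.txt} staged={none}
After op 14 (modify b.txt): modified={b.txt, c.txt, d.txt, e.txt, f.txt, g.txt} staged={none}
After op 15 (git add e.txt): modified={b.txt, c.txt, d.txt, f.txt, g.txt} staged={e.txt}
After op 16 (git commit): modified={b.txt, c.txt, d.txt, f.txt, g.txt} staged={none}
After op 17 (git add e.txt): modified={b.txt, c.txt, d.txt, f.txt, g.txt} staged={none}
After op 18 (git add f.txt): modified={b.txt, c.txt, d.txt, g.txt} staged={f.txt}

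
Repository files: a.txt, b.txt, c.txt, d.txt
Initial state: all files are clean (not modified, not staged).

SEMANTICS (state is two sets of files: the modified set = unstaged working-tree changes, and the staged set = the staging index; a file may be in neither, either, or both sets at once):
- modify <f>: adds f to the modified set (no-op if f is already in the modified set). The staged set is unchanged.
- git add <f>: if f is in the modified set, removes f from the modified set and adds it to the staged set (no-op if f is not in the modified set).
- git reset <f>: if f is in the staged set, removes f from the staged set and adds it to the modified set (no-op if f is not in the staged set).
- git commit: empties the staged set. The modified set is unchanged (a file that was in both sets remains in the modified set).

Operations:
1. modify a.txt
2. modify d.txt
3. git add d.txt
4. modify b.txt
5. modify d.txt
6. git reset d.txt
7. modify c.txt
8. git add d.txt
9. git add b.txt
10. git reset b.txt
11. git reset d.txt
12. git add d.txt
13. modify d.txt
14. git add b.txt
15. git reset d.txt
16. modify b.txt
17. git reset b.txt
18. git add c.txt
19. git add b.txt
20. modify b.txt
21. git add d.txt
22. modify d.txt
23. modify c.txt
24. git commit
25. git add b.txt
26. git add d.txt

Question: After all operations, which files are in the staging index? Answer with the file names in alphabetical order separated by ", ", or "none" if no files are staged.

After op 1 (modify a.txt): modified={a.txt} staged={none}
After op 2 (modify d.txt): modified={a.txt, d.txt} staged={none}
After op 3 (git add d.txt): modified={a.txt} staged={d.txt}
After op 4 (modify b.txt): modified={a.txt, b.txt} staged={d.txt}
After op 5 (modify d.txt): modified={a.txt, b.txt, d.txt} staged={d.txt}
After op 6 (git reset d.txt): modified={a.txt, b.txt, d.txt} staged={none}
After op 7 (modify c.txt): modified={a.txt, b.txt, c.txt, d.txt} staged={none}
After op 8 (git add d.txt): modified={a.txt, b.txt, c.txt} staged={d.txt}
After op 9 (git add b.txt): modified={a.txt, c.txt} staged={b.txt, d.txt}
After op 10 (git reset b.txt): modified={a.txt, b.txt, c.txt} staged={d.txt}
After op 11 (git reset d.txt): modified={a.txt, b.txt, c.txt, d.txt} staged={none}
After op 12 (git add d.txt): modified={a.txt, b.txt, c.txt} staged={d.txt}
After op 13 (modify d.txt): modified={a.txt, b.txt, c.txt, d.txt} staged={d.txt}
After op 14 (git add b.txt): modified={a.txt, c.txt, d.txt} staged={b.txt, d.txt}
After op 15 (git reset d.txt): modified={a.txt, c.txt, d.txt} staged={b.txt}
After op 16 (modify b.txt): modified={a.txt, b.txt, c.txt, d.txt} staged={b.txt}
After op 17 (git reset b.txt): modified={a.txt, b.txt, c.txt, d.txt} staged={none}
After op 18 (git add c.txt): modified={a.txt, b.txt, d.txt} staged={c.txt}
After op 19 (git add b.txt): modified={a.txt, d.txt} staged={b.txt, c.txt}
After op 20 (modify b.txt): modified={a.txt, b.txt, d.txt} staged={b.txt, c.txt}
After op 21 (git add d.txt): modified={a.txt, b.txt} staged={b.txt, c.txt, d.txt}
After op 22 (modify d.txt): modified={a.txt, b.txt, d.txt} staged={b.txt, c.txt, d.txt}
After op 23 (modify c.txt): modified={a.txt, b.txt, c.txt, d.txt} staged={b.txt, c.txt, d.txt}
After op 24 (git commit): modified={a.txt, b.txt, c.txt, d.txt} staged={none}
After op 25 (git add b.txt): modified={a.txt, c.txt, d.txt} staged={b.txt}
After op 26 (git add d.txt): modified={a.txt, c.txt} staged={b.txt, d.txt}

Answer: b.txt, d.txt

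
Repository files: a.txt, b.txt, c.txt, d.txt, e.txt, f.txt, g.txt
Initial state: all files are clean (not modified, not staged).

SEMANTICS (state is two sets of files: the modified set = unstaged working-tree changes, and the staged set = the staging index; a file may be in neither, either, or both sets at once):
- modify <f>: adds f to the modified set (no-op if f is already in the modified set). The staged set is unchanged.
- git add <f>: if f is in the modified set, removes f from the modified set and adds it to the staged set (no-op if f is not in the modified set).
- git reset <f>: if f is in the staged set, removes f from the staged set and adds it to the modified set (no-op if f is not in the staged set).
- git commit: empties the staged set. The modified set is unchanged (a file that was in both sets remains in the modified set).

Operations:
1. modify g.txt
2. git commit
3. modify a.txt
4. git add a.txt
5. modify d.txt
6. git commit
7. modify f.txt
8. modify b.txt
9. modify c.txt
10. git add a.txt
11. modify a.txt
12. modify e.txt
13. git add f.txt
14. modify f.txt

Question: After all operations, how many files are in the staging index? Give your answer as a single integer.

After op 1 (modify g.txt): modified={g.txt} staged={none}
After op 2 (git commit): modified={g.txt} staged={none}
After op 3 (modify a.txt): modified={a.txt, g.txt} staged={none}
After op 4 (git add a.txt): modified={g.txt} staged={a.txt}
After op 5 (modify d.txt): modified={d.txt, g.txt} staged={a.txt}
After op 6 (git commit): modified={d.txt, g.txt} staged={none}
After op 7 (modify f.txt): modified={d.txt, f.txt, g.txt} staged={none}
After op 8 (modify b.txt): modified={b.txt, d.txt, f.txt, g.txt} staged={none}
After op 9 (modify c.txt): modified={b.txt, c.txt, d.txt, f.txt, g.txt} staged={none}
After op 10 (git add a.txt): modified={b.txt, c.txt, d.txt, f.txt, g.txt} staged={none}
After op 11 (modify a.txt): modified={a.txt, b.txt, c.txt, d.txt, f.txt, g.txt} staged={none}
After op 12 (modify e.txt): modified={a.txt, b.txt, c.txt, d.txt, e.txt, f.txt, g.txt} staged={none}
After op 13 (git add f.txt): modified={a.txt, b.txt, c.txt, d.txt, e.txt, g.txt} staged={f.txt}
After op 14 (modify f.txt): modified={a.txt, b.txt, c.txt, d.txt, e.txt, f.txt, g.txt} staged={f.txt}
Final staged set: {f.txt} -> count=1

Answer: 1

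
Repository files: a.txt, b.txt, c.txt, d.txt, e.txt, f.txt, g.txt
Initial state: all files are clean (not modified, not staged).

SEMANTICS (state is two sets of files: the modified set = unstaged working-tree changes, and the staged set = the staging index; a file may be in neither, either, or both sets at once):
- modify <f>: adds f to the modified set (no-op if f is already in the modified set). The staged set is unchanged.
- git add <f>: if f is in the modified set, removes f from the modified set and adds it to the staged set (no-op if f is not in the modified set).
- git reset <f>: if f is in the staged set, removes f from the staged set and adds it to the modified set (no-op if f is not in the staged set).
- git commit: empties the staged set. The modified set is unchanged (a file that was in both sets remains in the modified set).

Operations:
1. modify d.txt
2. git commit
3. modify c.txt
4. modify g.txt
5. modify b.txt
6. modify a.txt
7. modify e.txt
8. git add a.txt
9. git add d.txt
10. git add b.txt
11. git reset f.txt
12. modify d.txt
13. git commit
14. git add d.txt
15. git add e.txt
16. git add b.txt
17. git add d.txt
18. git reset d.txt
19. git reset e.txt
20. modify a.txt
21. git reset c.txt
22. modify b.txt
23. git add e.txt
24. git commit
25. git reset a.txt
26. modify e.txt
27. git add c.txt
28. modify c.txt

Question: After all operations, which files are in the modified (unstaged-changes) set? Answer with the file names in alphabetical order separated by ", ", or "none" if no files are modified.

After op 1 (modify d.txt): modified={d.txt} staged={none}
After op 2 (git commit): modified={d.txt} staged={none}
After op 3 (modify c.txt): modified={c.txt, d.txt} staged={none}
After op 4 (modify g.txt): modified={c.txt, d.txt, g.txt} staged={none}
After op 5 (modify b.txt): modified={b.txt, c.txt, d.txt, g.txt} staged={none}
After op 6 (modify a.txt): modified={a.txt, b.txt, c.txt, d.txt, g.txt} staged={none}
After op 7 (modify e.txt): modified={a.txt, b.txt, c.txt, d.txt, e.txt, g.txt} staged={none}
After op 8 (git add a.txt): modified={b.txt, c.txt, d.txt, e.txt, g.txt} staged={a.txt}
After op 9 (git add d.txt): modified={b.txt, c.txt, e.txt, g.txt} staged={a.txt, d.txt}
After op 10 (git add b.txt): modified={c.txt, e.txt, g.txt} staged={a.txt, b.txt, d.txt}
After op 11 (git reset f.txt): modified={c.txt, e.txt, g.txt} staged={a.txt, b.txt, d.txt}
After op 12 (modify d.txt): modified={c.txt, d.txt, e.txt, g.txt} staged={a.txt, b.txt, d.txt}
After op 13 (git commit): modified={c.txt, d.txt, e.txt, g.txt} staged={none}
After op 14 (git add d.txt): modified={c.txt, e.txt, g.txt} staged={d.txt}
After op 15 (git add e.txt): modified={c.txt, g.txt} staged={d.txt, e.txt}
After op 16 (git add b.txt): modified={c.txt, g.txt} staged={d.txt, e.txt}
After op 17 (git add d.txt): modified={c.txt, g.txt} staged={d.txt, e.txt}
After op 18 (git reset d.txt): modified={c.txt, d.txt, g.txt} staged={e.txt}
After op 19 (git reset e.txt): modified={c.txt, d.txt, e.txt, g.txt} staged={none}
After op 20 (modify a.txt): modified={a.txt, c.txt, d.txt, e.txt, g.txt} staged={none}
After op 21 (git reset c.txt): modified={a.txt, c.txt, d.txt, e.txt, g.txt} staged={none}
After op 22 (modify b.txt): modified={a.txt, b.txt, c.txt, d.txt, e.txt, g.txt} staged={none}
After op 23 (git add e.txt): modified={a.txt, b.txt, c.txt, d.txt, g.txt} staged={e.txt}
After op 24 (git commit): modified={a.txt, b.txt, c.txt, d.txt, g.txt} staged={none}
After op 25 (git reset a.txt): modified={a.txt, b.txt, c.txt, d.txt, g.txt} staged={none}
After op 26 (modify e.txt): modified={a.txt, b.txt, c.txt, d.txt, e.txt, g.txt} staged={none}
After op 27 (git add c.txt): modified={a.txt, b.txt, d.txt, e.txt, g.txt} staged={c.txt}
After op 28 (modify c.txt): modified={a.txt, b.txt, c.txt, d.txt, e.txt, g.txt} staged={c.txt}

Answer: a.txt, b.txt, c.txt, d.txt, e.txt, g.txt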